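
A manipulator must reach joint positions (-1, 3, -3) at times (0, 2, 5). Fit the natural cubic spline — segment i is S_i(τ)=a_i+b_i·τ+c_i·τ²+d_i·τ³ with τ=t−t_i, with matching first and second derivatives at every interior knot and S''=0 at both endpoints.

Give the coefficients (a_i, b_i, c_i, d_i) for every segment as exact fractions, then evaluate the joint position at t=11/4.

  seg 0: a=-1 b=14/5 c=0 d=-1/5
  seg 1: a=3 b=2/5 c=-6/5 d=2/15
S(11/4) = 429/160

Δ: Δ0=2, Δ1=-2
row 1: diag=10, rhs=-24; c'=3/10, d'=-12/5
back: M1=-12/5
M: M0=0, M1=-12/5, M2=0
seg 0: a=-1, c=M0/2=0, d=(M1−M0)/(6·2)=-1/5, b=Δ0−h0·(2M0+M1)/6=14/5
seg 1: a=3, c=M1/2=-6/5, d=(M2−M1)/(6·3)=2/15, b=Δ1−h1·(2M1+M2)/6=2/5
t_q=11/4 → seg 1, τ=3/4; S=3+2/5·τ+-6/5·τ²+2/15·τ³=429/160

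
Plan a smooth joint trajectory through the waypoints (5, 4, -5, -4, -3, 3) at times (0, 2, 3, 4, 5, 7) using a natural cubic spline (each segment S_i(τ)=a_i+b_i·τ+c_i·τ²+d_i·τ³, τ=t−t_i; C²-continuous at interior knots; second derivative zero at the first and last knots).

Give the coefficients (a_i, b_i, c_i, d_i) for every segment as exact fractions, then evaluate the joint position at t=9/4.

Δ: Δ0=-1/2, Δ1=-9, Δ2=1, Δ3=1, Δ4=3
row 1: diag=6, rhs=-51; c'=1/6, d'=-17/2
row 2: denom=4−1·1/6=23/6; d'=(60−1·-17/2)/(23/6)=411/23
row 3: denom=4−1·6/23=86/23; d'=(0−1·411/23)/(86/23)=-411/86
row 4: denom=6−1·23/86=493/86; d'=(12−1·-411/86)/(493/86)=1443/493
back: M4=1443/493
back: M3=-411/86−23/86·1443/493=-2742/493
back: M2=411/23−6/23·-2742/493=9525/493
back: M1=-17/2−1/6·9525/493=-5778/493
M: M0=0, M1=-5778/493, M2=9525/493, M3=-2742/493, M4=1443/493, M5=0
seg 0: a=5, c=M0/2=0, d=(M1−M0)/(6·2)=-963/986, b=Δ0−h0·(2M0+M1)/6=3359/986
seg 1: a=4, c=M1/2=-2889/493, d=(M2−M1)/(6·1)=5101/986, b=Δ1−h1·(2M1+M2)/6=-8197/986
seg 2: a=-5, c=M2/2=9525/986, d=(M3−M2)/(6·1)=-141/34, b=Δ2−h2·(2M2+M3)/6=-2225/493
seg 3: a=-4, c=M3/2=-1371/493, d=(M4−M3)/(6·1)=1395/986, b=Δ3−h3·(2M3+M4)/6=2333/986
seg 4: a=-3, c=M4/2=1443/986, d=(M5−M4)/(6·2)=-481/1972, b=Δ4−h4·(2M4+M5)/6=517/493
t_q=9/4 → seg 1, τ=1/4; S=4+-8197/986·τ+-2889/493·τ²+5101/986·τ³=103253/63104

  seg 0: a=5 b=3359/986 c=0 d=-963/986
  seg 1: a=4 b=-8197/986 c=-2889/493 d=5101/986
  seg 2: a=-5 b=-2225/493 c=9525/986 d=-141/34
  seg 3: a=-4 b=2333/986 c=-1371/493 d=1395/986
  seg 4: a=-3 b=517/493 c=1443/986 d=-481/1972
S(9/4) = 103253/63104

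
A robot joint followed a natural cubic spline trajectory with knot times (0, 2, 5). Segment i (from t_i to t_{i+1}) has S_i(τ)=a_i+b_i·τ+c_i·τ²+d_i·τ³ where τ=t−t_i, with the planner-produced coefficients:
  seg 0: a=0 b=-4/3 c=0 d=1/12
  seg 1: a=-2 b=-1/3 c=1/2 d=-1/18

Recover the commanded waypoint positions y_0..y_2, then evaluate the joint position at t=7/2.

y_0=0 y_1=-2 y_2=0
S(7/2) = -25/16

y_0 = S_0(0) = a_0 = 0
y_1 = S_1(0) = a_1 = -2
y_2 = S_1(3) = 0
t_q=7/2 is in segment 1 (τ=3/2); S_1(τ)=-25/16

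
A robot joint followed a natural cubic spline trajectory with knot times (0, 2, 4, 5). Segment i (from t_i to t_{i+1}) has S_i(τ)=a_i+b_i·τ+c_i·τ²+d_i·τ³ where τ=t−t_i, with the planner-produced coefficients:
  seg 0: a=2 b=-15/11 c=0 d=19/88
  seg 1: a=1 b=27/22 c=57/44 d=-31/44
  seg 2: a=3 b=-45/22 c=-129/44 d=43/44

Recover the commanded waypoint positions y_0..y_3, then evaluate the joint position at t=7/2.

y_0 = S_0(0) = a_0 = 2
y_1 = S_1(0) = a_1 = 1
y_2 = S_2(0) = a_2 = 3
y_3 = S_2(1) = -1
t_q=7/2 is in segment 1 (τ=3/2); S_1(τ)=1189/352

y_0=2 y_1=1 y_2=3 y_3=-1
S(7/2) = 1189/352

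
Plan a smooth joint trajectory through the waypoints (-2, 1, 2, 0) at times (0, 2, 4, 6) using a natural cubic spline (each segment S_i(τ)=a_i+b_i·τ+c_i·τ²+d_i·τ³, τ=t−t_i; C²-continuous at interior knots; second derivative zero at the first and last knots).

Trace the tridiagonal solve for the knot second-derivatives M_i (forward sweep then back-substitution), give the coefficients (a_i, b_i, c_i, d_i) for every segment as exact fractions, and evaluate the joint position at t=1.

Δ: Δ0=3/2, Δ1=1/2, Δ2=-1
row 1: diag=8, rhs=-6; c'=1/4, d'=-3/4
row 2: denom=8−2·1/4=15/2; d'=(-9−2·-3/4)/(15/2)=-1
back: M2=-1
back: M1=-3/4−1/4·-1=-1/2
M: M0=0, M1=-1/2, M2=-1, M3=0
seg 0: a=-2, c=M0/2=0, d=(M1−M0)/(6·2)=-1/24, b=Δ0−h0·(2M0+M1)/6=5/3
seg 1: a=1, c=M1/2=-1/4, d=(M2−M1)/(6·2)=-1/24, b=Δ1−h1·(2M1+M2)/6=7/6
seg 2: a=2, c=M2/2=-1/2, d=(M3−M2)/(6·2)=1/12, b=Δ2−h2·(2M2+M3)/6=-1/3
t_q=1 → seg 0, τ=1; S=-2+5/3·τ+0·τ²+-1/24·τ³=-3/8

  seg 0: a=-2 b=5/3 c=0 d=-1/24
  seg 1: a=1 b=7/6 c=-1/4 d=-1/24
  seg 2: a=2 b=-1/3 c=-1/2 d=1/12
S(1) = -3/8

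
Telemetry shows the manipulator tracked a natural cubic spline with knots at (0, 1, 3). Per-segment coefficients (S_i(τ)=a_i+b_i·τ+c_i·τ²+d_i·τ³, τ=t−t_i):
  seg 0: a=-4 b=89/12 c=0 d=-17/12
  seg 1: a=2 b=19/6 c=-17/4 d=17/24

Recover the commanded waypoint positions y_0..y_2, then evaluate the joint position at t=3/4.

y_0=-4 y_1=2 y_2=-3
S(3/4) = 247/256

y_0 = S_0(0) = a_0 = -4
y_1 = S_1(0) = a_1 = 2
y_2 = S_1(2) = -3
t_q=3/4 is in segment 0 (τ=3/4); S_0(τ)=247/256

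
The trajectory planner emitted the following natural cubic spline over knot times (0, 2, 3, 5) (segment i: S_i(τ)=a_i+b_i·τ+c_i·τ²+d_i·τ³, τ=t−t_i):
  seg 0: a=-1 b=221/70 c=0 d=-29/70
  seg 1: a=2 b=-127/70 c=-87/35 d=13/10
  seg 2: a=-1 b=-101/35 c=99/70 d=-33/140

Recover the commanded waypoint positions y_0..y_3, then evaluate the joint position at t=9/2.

y_0 = S_0(0) = a_0 = -1
y_1 = S_1(0) = a_1 = 2
y_2 = S_2(0) = a_2 = -1
y_3 = S_2(2) = -3
t_q=9/2 is in segment 2 (τ=3/2); S_2(τ)=-659/224

y_0=-1 y_1=2 y_2=-1 y_3=-3
S(9/2) = -659/224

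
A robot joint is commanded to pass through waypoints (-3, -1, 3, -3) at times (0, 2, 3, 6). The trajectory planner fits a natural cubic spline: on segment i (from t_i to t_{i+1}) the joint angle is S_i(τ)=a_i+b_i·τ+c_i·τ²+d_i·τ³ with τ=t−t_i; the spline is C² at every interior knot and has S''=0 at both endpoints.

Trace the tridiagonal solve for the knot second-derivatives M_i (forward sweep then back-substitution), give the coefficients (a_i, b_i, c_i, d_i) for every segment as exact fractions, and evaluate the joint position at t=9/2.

  seg 0: a=-3 b=-13/47 c=0 d=15/47
  seg 1: a=-1 b=167/47 c=90/47 d=-69/47
  seg 2: a=3 b=140/47 c=-117/47 d=13/47
S(9/2) = 1053/376

Δ: Δ0=1, Δ1=4, Δ2=-2
row 1: diag=6, rhs=18; c'=1/6, d'=3
row 2: denom=8−1·1/6=47/6; d'=(-36−1·3)/(47/6)=-234/47
back: M2=-234/47
back: M1=3−1/6·-234/47=180/47
M: M0=0, M1=180/47, M2=-234/47, M3=0
seg 0: a=-3, c=M0/2=0, d=(M1−M0)/(6·2)=15/47, b=Δ0−h0·(2M0+M1)/6=-13/47
seg 1: a=-1, c=M1/2=90/47, d=(M2−M1)/(6·1)=-69/47, b=Δ1−h1·(2M1+M2)/6=167/47
seg 2: a=3, c=M2/2=-117/47, d=(M3−M2)/(6·3)=13/47, b=Δ2−h2·(2M2+M3)/6=140/47
t_q=9/2 → seg 2, τ=3/2; S=3+140/47·τ+-117/47·τ²+13/47·τ³=1053/376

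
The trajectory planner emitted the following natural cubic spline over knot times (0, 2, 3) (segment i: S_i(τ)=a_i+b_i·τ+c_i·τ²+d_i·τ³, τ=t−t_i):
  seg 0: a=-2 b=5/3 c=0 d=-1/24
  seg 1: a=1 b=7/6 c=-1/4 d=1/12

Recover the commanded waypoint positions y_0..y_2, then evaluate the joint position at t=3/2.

y_0 = S_0(0) = a_0 = -2
y_1 = S_1(0) = a_1 = 1
y_2 = S_1(1) = 2
t_q=3/2 is in segment 0 (τ=3/2); S_0(τ)=23/64

y_0=-2 y_1=1 y_2=2
S(3/2) = 23/64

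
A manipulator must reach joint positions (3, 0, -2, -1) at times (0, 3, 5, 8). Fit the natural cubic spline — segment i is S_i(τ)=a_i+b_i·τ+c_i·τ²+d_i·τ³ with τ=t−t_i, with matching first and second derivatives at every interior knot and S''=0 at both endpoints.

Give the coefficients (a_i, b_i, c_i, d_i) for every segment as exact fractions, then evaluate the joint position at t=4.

  seg 0: a=3 b=-11/12 c=0 d=-1/108
  seg 1: a=0 b=-7/6 c=-1/12 d=1/12
  seg 2: a=-2 b=-1/2 c=5/12 d=-5/108
S(4) = -7/6

Δ: Δ0=-1, Δ1=-1, Δ2=1/3
row 1: diag=10, rhs=0; c'=1/5, d'=0
row 2: denom=10−2·1/5=48/5; d'=(8−2·0)/(48/5)=5/6
back: M2=5/6
back: M1=0−1/5·5/6=-1/6
M: M0=0, M1=-1/6, M2=5/6, M3=0
seg 0: a=3, c=M0/2=0, d=(M1−M0)/(6·3)=-1/108, b=Δ0−h0·(2M0+M1)/6=-11/12
seg 1: a=0, c=M1/2=-1/12, d=(M2−M1)/(6·2)=1/12, b=Δ1−h1·(2M1+M2)/6=-7/6
seg 2: a=-2, c=M2/2=5/12, d=(M3−M2)/(6·3)=-5/108, b=Δ2−h2·(2M2+M3)/6=-1/2
t_q=4 → seg 1, τ=1; S=0+-7/6·τ+-1/12·τ²+1/12·τ³=-7/6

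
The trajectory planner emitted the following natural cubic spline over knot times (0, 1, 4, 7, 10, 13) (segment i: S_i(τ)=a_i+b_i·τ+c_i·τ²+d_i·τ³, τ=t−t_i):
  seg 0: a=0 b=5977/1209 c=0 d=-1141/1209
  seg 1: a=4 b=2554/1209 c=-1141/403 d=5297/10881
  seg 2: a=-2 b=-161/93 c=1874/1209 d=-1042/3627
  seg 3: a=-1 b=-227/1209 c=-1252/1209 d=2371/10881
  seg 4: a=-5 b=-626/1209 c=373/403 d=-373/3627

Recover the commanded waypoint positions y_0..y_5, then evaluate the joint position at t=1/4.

y_0=0 y_1=4 y_2=-2 y_3=-1 y_4=-5 y_5=-1
S(1/4) = 31497/25792

y_0 = S_0(0) = a_0 = 0
y_1 = S_1(0) = a_1 = 4
y_2 = S_2(0) = a_2 = -2
y_3 = S_3(0) = a_3 = -1
y_4 = S_4(0) = a_4 = -5
y_5 = S_4(3) = -1
t_q=1/4 is in segment 0 (τ=1/4); S_0(τ)=31497/25792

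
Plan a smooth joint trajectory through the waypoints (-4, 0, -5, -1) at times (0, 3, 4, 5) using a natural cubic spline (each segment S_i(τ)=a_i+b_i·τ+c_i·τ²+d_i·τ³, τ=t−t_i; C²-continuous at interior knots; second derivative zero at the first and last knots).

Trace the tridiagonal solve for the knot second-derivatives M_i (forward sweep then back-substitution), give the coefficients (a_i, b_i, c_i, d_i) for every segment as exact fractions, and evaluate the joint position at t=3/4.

Δ: Δ0=4/3, Δ1=-5, Δ2=4
row 1: diag=8, rhs=-38; c'=1/8, d'=-19/4
row 2: denom=4−1·1/8=31/8; d'=(54−1·-19/4)/(31/8)=470/31
back: M2=470/31
back: M1=-19/4−1/8·470/31=-206/31
M: M0=0, M1=-206/31, M2=470/31, M3=0
seg 0: a=-4, c=M0/2=0, d=(M1−M0)/(6·3)=-103/279, b=Δ0−h0·(2M0+M1)/6=433/93
seg 1: a=0, c=M1/2=-103/31, d=(M2−M1)/(6·1)=338/93, b=Δ1−h1·(2M1+M2)/6=-494/93
seg 2: a=-5, c=M2/2=235/31, d=(M3−M2)/(6·1)=-235/93, b=Δ2−h2·(2M2+M3)/6=-98/93
t_q=3/4 → seg 0, τ=3/4; S=-4+433/93·τ+0·τ²+-103/279·τ³=-1317/1984

  seg 0: a=-4 b=433/93 c=0 d=-103/279
  seg 1: a=0 b=-494/93 c=-103/31 d=338/93
  seg 2: a=-5 b=-98/93 c=235/31 d=-235/93
S(3/4) = -1317/1984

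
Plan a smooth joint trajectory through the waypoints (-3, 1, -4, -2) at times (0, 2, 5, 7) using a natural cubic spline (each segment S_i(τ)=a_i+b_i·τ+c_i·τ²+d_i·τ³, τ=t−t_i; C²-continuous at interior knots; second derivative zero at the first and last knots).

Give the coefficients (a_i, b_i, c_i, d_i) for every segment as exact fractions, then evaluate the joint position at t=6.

  seg 0: a=-3 b=814/273 c=0 d=-67/273
  seg 1: a=1 b=10/273 c=-134/91 d=19/63
  seg 2: a=-4 b=-179/273 c=113/91 d=-113/546
S(6) = -659/182

Δ: Δ0=2, Δ1=-5/3, Δ2=1
row 1: diag=10, rhs=-22; c'=3/10, d'=-11/5
row 2: denom=10−3·3/10=91/10; d'=(16−3·-11/5)/(91/10)=226/91
back: M2=226/91
back: M1=-11/5−3/10·226/91=-268/91
M: M0=0, M1=-268/91, M2=226/91, M3=0
seg 0: a=-3, c=M0/2=0, d=(M1−M0)/(6·2)=-67/273, b=Δ0−h0·(2M0+M1)/6=814/273
seg 1: a=1, c=M1/2=-134/91, d=(M2−M1)/(6·3)=19/63, b=Δ1−h1·(2M1+M2)/6=10/273
seg 2: a=-4, c=M2/2=113/91, d=(M3−M2)/(6·2)=-113/546, b=Δ2−h2·(2M2+M3)/6=-179/273
t_q=6 → seg 2, τ=1; S=-4+-179/273·τ+113/91·τ²+-113/546·τ³=-659/182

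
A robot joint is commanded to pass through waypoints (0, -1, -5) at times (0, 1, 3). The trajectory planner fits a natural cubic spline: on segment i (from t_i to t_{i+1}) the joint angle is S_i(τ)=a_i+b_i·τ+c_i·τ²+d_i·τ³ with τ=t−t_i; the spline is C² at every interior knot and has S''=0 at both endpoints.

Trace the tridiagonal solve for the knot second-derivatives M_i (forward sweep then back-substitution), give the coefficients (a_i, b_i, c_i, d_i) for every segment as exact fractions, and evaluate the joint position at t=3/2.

Δ: Δ0=-1, Δ1=-2
row 1: diag=6, rhs=-6; c'=1/3, d'=-1
back: M1=-1
M: M0=0, M1=-1, M2=0
seg 0: a=0, c=M0/2=0, d=(M1−M0)/(6·1)=-1/6, b=Δ0−h0·(2M0+M1)/6=-5/6
seg 1: a=-1, c=M1/2=-1/2, d=(M2−M1)/(6·2)=1/12, b=Δ1−h1·(2M1+M2)/6=-4/3
t_q=3/2 → seg 1, τ=1/2; S=-1+-4/3·τ+-1/2·τ²+1/12·τ³=-57/32

  seg 0: a=0 b=-5/6 c=0 d=-1/6
  seg 1: a=-1 b=-4/3 c=-1/2 d=1/12
S(3/2) = -57/32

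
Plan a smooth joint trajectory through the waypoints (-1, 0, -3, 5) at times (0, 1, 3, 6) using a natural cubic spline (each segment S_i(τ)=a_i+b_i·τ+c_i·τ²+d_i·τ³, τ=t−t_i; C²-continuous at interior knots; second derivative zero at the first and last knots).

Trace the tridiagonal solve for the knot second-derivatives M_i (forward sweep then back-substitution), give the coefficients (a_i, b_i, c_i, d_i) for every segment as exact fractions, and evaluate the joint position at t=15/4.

  seg 0: a=-1 b=67/42 c=0 d=-25/42
  seg 1: a=0 b=-4/21 c=-25/14 d=95/168
  seg 2: a=-3 b=-23/42 c=45/28 d=-5/28
S(15/4) = -661/256

Δ: Δ0=1, Δ1=-3/2, Δ2=8/3
row 1: diag=6, rhs=-15; c'=1/3, d'=-5/2
row 2: denom=10−2·1/3=28/3; d'=(25−2·-5/2)/(28/3)=45/14
back: M2=45/14
back: M1=-5/2−1/3·45/14=-25/7
M: M0=0, M1=-25/7, M2=45/14, M3=0
seg 0: a=-1, c=M0/2=0, d=(M1−M0)/(6·1)=-25/42, b=Δ0−h0·(2M0+M1)/6=67/42
seg 1: a=0, c=M1/2=-25/14, d=(M2−M1)/(6·2)=95/168, b=Δ1−h1·(2M1+M2)/6=-4/21
seg 2: a=-3, c=M2/2=45/28, d=(M3−M2)/(6·3)=-5/28, b=Δ2−h2·(2M2+M3)/6=-23/42
t_q=15/4 → seg 2, τ=3/4; S=-3+-23/42·τ+45/28·τ²+-5/28·τ³=-661/256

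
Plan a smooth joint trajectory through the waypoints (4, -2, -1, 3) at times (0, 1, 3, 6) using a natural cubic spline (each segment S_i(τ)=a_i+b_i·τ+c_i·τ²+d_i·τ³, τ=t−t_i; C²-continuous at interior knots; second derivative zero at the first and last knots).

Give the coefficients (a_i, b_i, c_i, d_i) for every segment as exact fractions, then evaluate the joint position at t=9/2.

  seg 0: a=4 b=-599/84 c=0 d=95/84
  seg 1: a=-2 b=-157/42 c=95/28 d=-107/168
  seg 2: a=-1 b=46/21 c=-3/7 d=1/21
S(9/2) = 83/56

Δ: Δ0=-6, Δ1=1/2, Δ2=4/3
row 1: diag=6, rhs=39; c'=1/3, d'=13/2
row 2: denom=10−2·1/3=28/3; d'=(5−2·13/2)/(28/3)=-6/7
back: M2=-6/7
back: M1=13/2−1/3·-6/7=95/14
M: M0=0, M1=95/14, M2=-6/7, M3=0
seg 0: a=4, c=M0/2=0, d=(M1−M0)/(6·1)=95/84, b=Δ0−h0·(2M0+M1)/6=-599/84
seg 1: a=-2, c=M1/2=95/28, d=(M2−M1)/(6·2)=-107/168, b=Δ1−h1·(2M1+M2)/6=-157/42
seg 2: a=-1, c=M2/2=-3/7, d=(M3−M2)/(6·3)=1/21, b=Δ2−h2·(2M2+M3)/6=46/21
t_q=9/2 → seg 2, τ=3/2; S=-1+46/21·τ+-3/7·τ²+1/21·τ³=83/56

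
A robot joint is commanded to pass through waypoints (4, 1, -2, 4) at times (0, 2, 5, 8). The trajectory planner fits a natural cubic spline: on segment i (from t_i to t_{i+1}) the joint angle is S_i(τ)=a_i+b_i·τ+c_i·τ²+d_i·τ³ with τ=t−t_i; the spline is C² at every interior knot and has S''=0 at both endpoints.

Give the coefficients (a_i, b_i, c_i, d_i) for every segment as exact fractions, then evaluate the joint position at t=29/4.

Δ: Δ0=-3/2, Δ1=-1, Δ2=2
row 1: diag=10, rhs=3; c'=3/10, d'=3/10
row 2: denom=12−3·3/10=111/10; d'=(18−3·3/10)/(111/10)=57/37
back: M2=57/37
back: M1=3/10−3/10·57/37=-6/37
M: M0=0, M1=-6/37, M2=57/37, M3=0
seg 0: a=4, c=M0/2=0, d=(M1−M0)/(6·2)=-1/74, b=Δ0−h0·(2M0+M1)/6=-107/74
seg 1: a=1, c=M1/2=-3/37, d=(M2−M1)/(6·3)=7/74, b=Δ1−h1·(2M1+M2)/6=-119/74
seg 2: a=-2, c=M2/2=57/74, d=(M3−M2)/(6·3)=-19/222, b=Δ2−h2·(2M2+M3)/6=17/37
t_q=29/4 → seg 2, τ=9/4; S=-2+17/37·τ+57/74·τ²+-19/222·τ³=9275/4736

  seg 0: a=4 b=-107/74 c=0 d=-1/74
  seg 1: a=1 b=-119/74 c=-3/37 d=7/74
  seg 2: a=-2 b=17/37 c=57/74 d=-19/222
S(29/4) = 9275/4736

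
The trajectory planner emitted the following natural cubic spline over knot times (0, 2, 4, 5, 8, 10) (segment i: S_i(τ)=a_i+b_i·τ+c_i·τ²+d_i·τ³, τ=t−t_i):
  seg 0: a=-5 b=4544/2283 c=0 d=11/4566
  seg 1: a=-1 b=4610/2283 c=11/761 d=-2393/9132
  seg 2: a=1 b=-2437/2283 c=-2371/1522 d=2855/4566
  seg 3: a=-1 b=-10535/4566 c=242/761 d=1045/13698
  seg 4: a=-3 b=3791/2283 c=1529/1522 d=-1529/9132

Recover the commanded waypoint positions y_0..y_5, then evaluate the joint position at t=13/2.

y_0=-5 y_1=-1 y_2=1 y_3=-1 y_4=-3 y_5=3
S(13/2) = -42469/12176

y_0 = S_0(0) = a_0 = -5
y_1 = S_1(0) = a_1 = -1
y_2 = S_2(0) = a_2 = 1
y_3 = S_3(0) = a_3 = -1
y_4 = S_4(0) = a_4 = -3
y_5 = S_4(2) = 3
t_q=13/2 is in segment 3 (τ=3/2); S_3(τ)=-42469/12176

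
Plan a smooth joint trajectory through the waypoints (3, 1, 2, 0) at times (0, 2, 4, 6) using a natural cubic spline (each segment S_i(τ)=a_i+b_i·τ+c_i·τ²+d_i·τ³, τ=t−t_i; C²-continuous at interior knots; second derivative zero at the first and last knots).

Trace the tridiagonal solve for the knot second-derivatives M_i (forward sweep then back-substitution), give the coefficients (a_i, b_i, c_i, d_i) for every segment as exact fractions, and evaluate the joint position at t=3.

Δ: Δ0=-1, Δ1=1/2, Δ2=-1
row 1: diag=8, rhs=9; c'=1/4, d'=9/8
row 2: denom=8−2·1/4=15/2; d'=(-9−2·9/8)/(15/2)=-3/2
back: M2=-3/2
back: M1=9/8−1/4·-3/2=3/2
M: M0=0, M1=3/2, M2=-3/2, M3=0
seg 0: a=3, c=M0/2=0, d=(M1−M0)/(6·2)=1/8, b=Δ0−h0·(2M0+M1)/6=-3/2
seg 1: a=1, c=M1/2=3/4, d=(M2−M1)/(6·2)=-1/4, b=Δ1−h1·(2M1+M2)/6=0
seg 2: a=2, c=M2/2=-3/4, d=(M3−M2)/(6·2)=1/8, b=Δ2−h2·(2M2+M3)/6=0
t_q=3 → seg 1, τ=1; S=1+0·τ+3/4·τ²+-1/4·τ³=3/2

  seg 0: a=3 b=-3/2 c=0 d=1/8
  seg 1: a=1 b=0 c=3/4 d=-1/4
  seg 2: a=2 b=0 c=-3/4 d=1/8
S(3) = 3/2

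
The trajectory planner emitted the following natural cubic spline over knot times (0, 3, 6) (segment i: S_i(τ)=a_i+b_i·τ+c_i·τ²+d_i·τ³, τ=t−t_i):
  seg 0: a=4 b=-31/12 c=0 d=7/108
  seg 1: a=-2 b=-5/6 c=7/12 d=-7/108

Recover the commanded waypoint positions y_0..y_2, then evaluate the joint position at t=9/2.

y_0=4 y_1=-2 y_2=-1
S(9/2) = -69/32

y_0 = S_0(0) = a_0 = 4
y_1 = S_1(0) = a_1 = -2
y_2 = S_1(3) = -1
t_q=9/2 is in segment 1 (τ=3/2); S_1(τ)=-69/32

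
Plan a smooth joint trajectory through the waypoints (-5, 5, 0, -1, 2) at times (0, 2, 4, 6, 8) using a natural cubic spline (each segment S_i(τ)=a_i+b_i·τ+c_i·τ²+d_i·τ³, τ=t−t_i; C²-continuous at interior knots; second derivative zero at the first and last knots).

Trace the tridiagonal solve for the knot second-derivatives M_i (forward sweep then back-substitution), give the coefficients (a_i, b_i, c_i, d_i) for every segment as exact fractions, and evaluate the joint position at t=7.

  seg 0: a=-5 b=797/112 c=0 d=-237/448
  seg 1: a=5 b=43/56 c=-711/224 d=345/448
  seg 2: a=0 b=-43/16 c=81/56 d=-79/448
  seg 3: a=-1 b=55/56 c=87/224 d=-29/448
S(7) = 137/448

Δ: Δ0=5, Δ1=-5/2, Δ2=-1/2, Δ3=3/2
row 1: diag=8, rhs=-45; c'=1/4, d'=-45/8
row 2: denom=8−2·1/4=15/2; d'=(12−2·-45/8)/(15/2)=31/10
row 3: denom=8−2·4/15=112/15; d'=(12−2·31/10)/(112/15)=87/112
back: M3=87/112
back: M2=31/10−4/15·87/112=81/28
back: M1=-45/8−1/4·81/28=-711/112
M: M0=0, M1=-711/112, M2=81/28, M3=87/112, M4=0
seg 0: a=-5, c=M0/2=0, d=(M1−M0)/(6·2)=-237/448, b=Δ0−h0·(2M0+M1)/6=797/112
seg 1: a=5, c=M1/2=-711/224, d=(M2−M1)/(6·2)=345/448, b=Δ1−h1·(2M1+M2)/6=43/56
seg 2: a=0, c=M2/2=81/56, d=(M3−M2)/(6·2)=-79/448, b=Δ2−h2·(2M2+M3)/6=-43/16
seg 3: a=-1, c=M3/2=87/224, d=(M4−M3)/(6·2)=-29/448, b=Δ3−h3·(2M3+M4)/6=55/56
t_q=7 → seg 3, τ=1; S=-1+55/56·τ+87/224·τ²+-29/448·τ³=137/448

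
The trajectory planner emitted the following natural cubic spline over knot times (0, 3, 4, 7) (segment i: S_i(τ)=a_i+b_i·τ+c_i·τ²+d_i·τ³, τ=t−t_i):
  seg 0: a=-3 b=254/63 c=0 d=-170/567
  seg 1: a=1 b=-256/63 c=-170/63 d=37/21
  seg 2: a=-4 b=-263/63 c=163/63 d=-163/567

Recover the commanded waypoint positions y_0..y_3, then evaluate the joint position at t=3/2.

y_0 = S_0(0) = a_0 = -3
y_1 = S_1(0) = a_1 = 1
y_2 = S_2(0) = a_2 = -4
y_3 = S_2(3) = -1
t_q=3/2 is in segment 0 (τ=3/2); S_0(τ)=57/28

y_0=-3 y_1=1 y_2=-4 y_3=-1
S(3/2) = 57/28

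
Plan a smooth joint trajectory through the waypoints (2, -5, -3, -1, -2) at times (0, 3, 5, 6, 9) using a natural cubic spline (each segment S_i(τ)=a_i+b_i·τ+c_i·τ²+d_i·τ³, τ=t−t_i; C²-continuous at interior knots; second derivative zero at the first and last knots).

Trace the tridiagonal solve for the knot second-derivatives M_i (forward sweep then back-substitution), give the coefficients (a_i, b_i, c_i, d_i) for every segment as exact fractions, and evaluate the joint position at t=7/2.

  seg 0: a=2 b=-715/219 c=0 d=68/657
  seg 1: a=-5 b=-103/219 c=68/73 d=-43/438
  seg 2: a=-3 b=455/219 c=25/73 d=-92/219
  seg 3: a=-1 b=329/219 c=-67/73 d=67/657
S(7/2) = -5857/1168

Δ: Δ0=-7/3, Δ1=1, Δ2=2, Δ3=-1/3
row 1: diag=10, rhs=20; c'=1/5, d'=2
row 2: denom=6−2·1/5=28/5; d'=(6−2·2)/(28/5)=5/14
row 3: denom=8−1·5/28=219/28; d'=(-14−1·5/14)/(219/28)=-134/73
back: M3=-134/73
back: M2=5/14−5/28·-134/73=50/73
back: M1=2−1/5·50/73=136/73
M: M0=0, M1=136/73, M2=50/73, M3=-134/73, M4=0
seg 0: a=2, c=M0/2=0, d=(M1−M0)/(6·3)=68/657, b=Δ0−h0·(2M0+M1)/6=-715/219
seg 1: a=-5, c=M1/2=68/73, d=(M2−M1)/(6·2)=-43/438, b=Δ1−h1·(2M1+M2)/6=-103/219
seg 2: a=-3, c=M2/2=25/73, d=(M3−M2)/(6·1)=-92/219, b=Δ2−h2·(2M2+M3)/6=455/219
seg 3: a=-1, c=M3/2=-67/73, d=(M4−M3)/(6·3)=67/657, b=Δ3−h3·(2M3+M4)/6=329/219
t_q=7/2 → seg 1, τ=1/2; S=-5+-103/219·τ+68/73·τ²+-43/438·τ³=-5857/1168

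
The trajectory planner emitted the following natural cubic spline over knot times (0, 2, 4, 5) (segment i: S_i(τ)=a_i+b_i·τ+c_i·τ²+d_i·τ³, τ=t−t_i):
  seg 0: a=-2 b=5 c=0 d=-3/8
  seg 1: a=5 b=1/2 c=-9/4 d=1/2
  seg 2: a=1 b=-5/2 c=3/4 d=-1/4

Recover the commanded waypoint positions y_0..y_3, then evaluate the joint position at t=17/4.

y_0=-2 y_1=5 y_2=1 y_3=-1
S(17/4) = 107/256

y_0 = S_0(0) = a_0 = -2
y_1 = S_1(0) = a_1 = 5
y_2 = S_2(0) = a_2 = 1
y_3 = S_2(1) = -1
t_q=17/4 is in segment 2 (τ=1/4); S_2(τ)=107/256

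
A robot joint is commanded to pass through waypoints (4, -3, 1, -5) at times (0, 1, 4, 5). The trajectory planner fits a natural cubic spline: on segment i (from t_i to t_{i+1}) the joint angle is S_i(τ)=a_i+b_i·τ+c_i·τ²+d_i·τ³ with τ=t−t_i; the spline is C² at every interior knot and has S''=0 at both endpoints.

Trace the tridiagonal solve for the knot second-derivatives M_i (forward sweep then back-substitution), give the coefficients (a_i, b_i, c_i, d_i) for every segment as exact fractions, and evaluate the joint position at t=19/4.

  seg 0: a=4 b=-1421/165 c=0 d=266/165
  seg 1: a=-3 b=-623/165 c=266/55 d=-47/45
  seg 2: a=1 b=-488/165 c=-251/55 d=251/165
S(19/4) = -2213/704

Δ: Δ0=-7, Δ1=4/3, Δ2=-6
row 1: diag=8, rhs=50; c'=3/8, d'=25/4
row 2: denom=8−3·3/8=55/8; d'=(-44−3·25/4)/(55/8)=-502/55
back: M2=-502/55
back: M1=25/4−3/8·-502/55=532/55
M: M0=0, M1=532/55, M2=-502/55, M3=0
seg 0: a=4, c=M0/2=0, d=(M1−M0)/(6·1)=266/165, b=Δ0−h0·(2M0+M1)/6=-1421/165
seg 1: a=-3, c=M1/2=266/55, d=(M2−M1)/(6·3)=-47/45, b=Δ1−h1·(2M1+M2)/6=-623/165
seg 2: a=1, c=M2/2=-251/55, d=(M3−M2)/(6·1)=251/165, b=Δ2−h2·(2M2+M3)/6=-488/165
t_q=19/4 → seg 2, τ=3/4; S=1+-488/165·τ+-251/55·τ²+251/165·τ³=-2213/704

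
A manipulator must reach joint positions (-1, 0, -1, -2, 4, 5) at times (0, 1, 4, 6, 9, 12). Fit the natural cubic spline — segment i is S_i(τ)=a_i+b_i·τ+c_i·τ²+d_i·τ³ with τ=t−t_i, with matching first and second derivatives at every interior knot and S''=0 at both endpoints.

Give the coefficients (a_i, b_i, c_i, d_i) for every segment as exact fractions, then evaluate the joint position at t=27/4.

Δ: Δ0=1, Δ1=-1/3, Δ2=-1/2, Δ3=2, Δ4=1/3
row 1: diag=8, rhs=-8; c'=3/8, d'=-1
row 2: denom=10−3·3/8=71/8; d'=(-1−3·-1)/(71/8)=16/71
row 3: denom=10−2·16/71=678/71; d'=(15−2·16/71)/(678/71)=1033/678
row 4: denom=12−3·71/226=2499/226; d'=(-10−3·1033/678)/(2499/226)=-3293/2499
back: M4=-3293/2499
back: M3=1033/678−71/226·-3293/2499=1614/833
back: M2=16/71−16/71·1614/833=-176/833
back: M1=-1−3/8·-176/833=-767/833
M: M0=0, M1=-767/833, M2=-176/833, M3=1614/833, M4=-3293/2499, M5=0
seg 0: a=-1, c=M0/2=0, d=(M1−M0)/(6·1)=-767/4998, b=Δ0−h0·(2M0+M1)/6=5765/4998
seg 1: a=0, c=M1/2=-767/1666, d=(M2−M1)/(6·3)=197/4998, b=Δ1−h1·(2M1+M2)/6=1732/2499
seg 2: a=-1, c=M2/2=-88/833, d=(M3−M2)/(6·2)=895/4998, b=Δ2−h2·(2M2+M3)/6=-5023/4998
seg 3: a=-2, c=M3/2=807/833, d=(M4−M3)/(6·3)=-8135/44982, b=Δ3−h3·(2M3+M4)/6=515/714
seg 4: a=4, c=M4/2=-3293/4998, d=(M5−M4)/(6·3)=3293/44982, b=Δ4−h4·(2M4+M5)/6=4126/2499
t_q=27/4 → seg 3, τ=3/4; S=-2+515/714·τ+807/833·τ²+-8135/44982·τ³=-105599/106624

  seg 0: a=-1 b=5765/4998 c=0 d=-767/4998
  seg 1: a=0 b=1732/2499 c=-767/1666 d=197/4998
  seg 2: a=-1 b=-5023/4998 c=-88/833 d=895/4998
  seg 3: a=-2 b=515/714 c=807/833 d=-8135/44982
  seg 4: a=4 b=4126/2499 c=-3293/4998 d=3293/44982
S(27/4) = -105599/106624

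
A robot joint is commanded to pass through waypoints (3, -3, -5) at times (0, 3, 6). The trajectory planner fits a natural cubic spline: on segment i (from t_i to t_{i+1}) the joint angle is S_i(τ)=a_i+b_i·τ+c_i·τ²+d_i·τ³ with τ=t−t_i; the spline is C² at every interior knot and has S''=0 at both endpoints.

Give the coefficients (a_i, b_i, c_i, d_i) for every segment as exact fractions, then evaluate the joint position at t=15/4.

Δ: Δ0=-2, Δ1=-2/3
row 1: diag=12, rhs=8; c'=1/4, d'=2/3
back: M1=2/3
M: M0=0, M1=2/3, M2=0
seg 0: a=3, c=M0/2=0, d=(M1−M0)/(6·3)=1/27, b=Δ0−h0·(2M0+M1)/6=-7/3
seg 1: a=-3, c=M1/2=1/3, d=(M2−M1)/(6·3)=-1/27, b=Δ1−h1·(2M1+M2)/6=-4/3
t_q=15/4 → seg 1, τ=3/4; S=-3+-4/3·τ+1/3·τ²+-1/27·τ³=-245/64

  seg 0: a=3 b=-7/3 c=0 d=1/27
  seg 1: a=-3 b=-4/3 c=1/3 d=-1/27
S(15/4) = -245/64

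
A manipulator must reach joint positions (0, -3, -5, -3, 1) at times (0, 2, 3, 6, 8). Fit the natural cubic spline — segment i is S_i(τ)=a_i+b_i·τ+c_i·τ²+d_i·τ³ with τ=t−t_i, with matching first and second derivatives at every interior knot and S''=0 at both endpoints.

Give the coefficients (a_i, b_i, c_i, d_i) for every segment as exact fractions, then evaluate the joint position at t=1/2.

Δ: Δ0=-3/2, Δ1=-2, Δ2=2/3, Δ3=2
row 1: diag=6, rhs=-3; c'=1/6, d'=-1/2
row 2: denom=8−1·1/6=47/6; d'=(16−1·-1/2)/(47/6)=99/47
row 3: denom=10−3·18/47=416/47; d'=(8−3·99/47)/(416/47)=79/416
back: M3=79/416
back: M2=99/47−18/47·79/416=423/208
back: M1=-1/2−1/6·423/208=-349/416
M: M0=0, M1=-349/416, M2=423/208, M3=79/416, M4=0
seg 0: a=0, c=M0/2=0, d=(M1−M0)/(6·2)=-349/4992, b=Δ0−h0·(2M0+M1)/6=-1523/1248
seg 1: a=-3, c=M1/2=-349/832, d=(M2−M1)/(6·1)=1195/2496, b=Δ1−h1·(2M1+M2)/6=-1285/624
seg 2: a=-5, c=M2/2=423/416, d=(M3−M2)/(6·3)=-59/576, b=Δ2−h2·(2M2+M3)/6=-3649/2496
seg 3: a=-3, c=M3/2=79/832, d=(M4−M3)/(6·2)=-79/4992, b=Δ3−h3·(2M3+M4)/6=1169/624
t_q=1/2 → seg 0, τ=1/2; S=0+-1523/1248·τ+0·τ²+-349/4992·τ³=-8239/13312

  seg 0: a=0 b=-1523/1248 c=0 d=-349/4992
  seg 1: a=-3 b=-1285/624 c=-349/832 d=1195/2496
  seg 2: a=-5 b=-3649/2496 c=423/416 d=-59/576
  seg 3: a=-3 b=1169/624 c=79/832 d=-79/4992
S(1/2) = -8239/13312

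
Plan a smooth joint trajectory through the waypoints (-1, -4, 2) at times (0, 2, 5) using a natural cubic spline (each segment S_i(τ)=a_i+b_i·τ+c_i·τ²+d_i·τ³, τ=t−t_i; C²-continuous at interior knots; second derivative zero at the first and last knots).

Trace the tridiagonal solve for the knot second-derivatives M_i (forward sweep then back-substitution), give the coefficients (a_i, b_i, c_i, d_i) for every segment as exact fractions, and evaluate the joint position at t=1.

Δ: Δ0=-3/2, Δ1=2
row 1: diag=10, rhs=21; c'=3/10, d'=21/10
back: M1=21/10
M: M0=0, M1=21/10, M2=0
seg 0: a=-1, c=M0/2=0, d=(M1−M0)/(6·2)=7/40, b=Δ0−h0·(2M0+M1)/6=-11/5
seg 1: a=-4, c=M1/2=21/20, d=(M2−M1)/(6·3)=-7/60, b=Δ1−h1·(2M1+M2)/6=-1/10
t_q=1 → seg 0, τ=1; S=-1+-11/5·τ+0·τ²+7/40·τ³=-121/40

  seg 0: a=-1 b=-11/5 c=0 d=7/40
  seg 1: a=-4 b=-1/10 c=21/20 d=-7/60
S(1) = -121/40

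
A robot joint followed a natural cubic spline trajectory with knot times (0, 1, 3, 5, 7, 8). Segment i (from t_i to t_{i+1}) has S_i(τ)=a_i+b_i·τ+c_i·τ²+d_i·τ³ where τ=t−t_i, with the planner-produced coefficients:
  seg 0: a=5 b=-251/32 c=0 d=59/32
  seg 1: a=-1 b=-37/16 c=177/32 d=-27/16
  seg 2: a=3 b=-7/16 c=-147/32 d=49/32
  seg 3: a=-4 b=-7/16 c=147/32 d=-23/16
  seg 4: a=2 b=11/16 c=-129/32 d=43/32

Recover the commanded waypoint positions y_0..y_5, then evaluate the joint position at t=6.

y_0 = S_0(0) = a_0 = 5
y_1 = S_1(0) = a_1 = -1
y_2 = S_2(0) = a_2 = 3
y_3 = S_3(0) = a_3 = -4
y_4 = S_4(0) = a_4 = 2
y_5 = S_4(1) = 0
t_q=6 is in segment 3 (τ=1); S_3(τ)=-41/32

y_0=5 y_1=-1 y_2=3 y_3=-4 y_4=2 y_5=0
S(6) = -41/32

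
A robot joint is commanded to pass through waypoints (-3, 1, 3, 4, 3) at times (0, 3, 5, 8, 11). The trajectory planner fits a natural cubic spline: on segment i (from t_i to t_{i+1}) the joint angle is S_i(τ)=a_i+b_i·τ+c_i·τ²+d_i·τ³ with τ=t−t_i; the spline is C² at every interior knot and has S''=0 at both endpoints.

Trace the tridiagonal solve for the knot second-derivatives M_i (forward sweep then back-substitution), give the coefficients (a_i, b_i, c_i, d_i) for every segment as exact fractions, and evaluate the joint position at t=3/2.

  seg 0: a=-3 b=497/354 c=0 d=-25/3186
  seg 1: a=1 b=211/177 c=-25/354 d=-3/236
  seg 2: a=3 b=134/177 c=-26/177 d=1/531
  seg 3: a=4 b=-13/177 c=-23/177 d=23/1593
S(3/2) = -869/944

Δ: Δ0=4/3, Δ1=1, Δ2=1/3, Δ3=-1/3
row 1: diag=10, rhs=-2; c'=1/5, d'=-1/5
row 2: denom=10−2·1/5=48/5; d'=(-4−2·-1/5)/(48/5)=-3/8
row 3: denom=12−3·5/16=177/16; d'=(-4−3·-3/8)/(177/16)=-46/177
back: M3=-46/177
back: M2=-3/8−5/16·-46/177=-52/177
back: M1=-1/5−1/5·-52/177=-25/177
M: M0=0, M1=-25/177, M2=-52/177, M3=-46/177, M4=0
seg 0: a=-3, c=M0/2=0, d=(M1−M0)/(6·3)=-25/3186, b=Δ0−h0·(2M0+M1)/6=497/354
seg 1: a=1, c=M1/2=-25/354, d=(M2−M1)/(6·2)=-3/236, b=Δ1−h1·(2M1+M2)/6=211/177
seg 2: a=3, c=M2/2=-26/177, d=(M3−M2)/(6·3)=1/531, b=Δ2−h2·(2M2+M3)/6=134/177
seg 3: a=4, c=M3/2=-23/177, d=(M4−M3)/(6·3)=23/1593, b=Δ3−h3·(2M3+M4)/6=-13/177
t_q=3/2 → seg 0, τ=3/2; S=-3+497/354·τ+0·τ²+-25/3186·τ³=-869/944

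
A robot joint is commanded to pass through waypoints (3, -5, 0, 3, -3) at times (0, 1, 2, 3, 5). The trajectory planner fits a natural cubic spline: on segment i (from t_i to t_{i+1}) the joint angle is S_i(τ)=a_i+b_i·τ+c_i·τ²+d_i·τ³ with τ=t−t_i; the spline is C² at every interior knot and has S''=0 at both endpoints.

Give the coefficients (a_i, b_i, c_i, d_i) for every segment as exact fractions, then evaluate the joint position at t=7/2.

Δ: Δ0=-8, Δ1=5, Δ2=3, Δ3=-3
row 1: diag=4, rhs=78; c'=1/4, d'=39/2
row 2: denom=4−1·1/4=15/4; d'=(-12−1·39/2)/(15/4)=-42/5
row 3: denom=6−1·4/15=86/15; d'=(-36−1·-42/5)/(86/15)=-207/43
back: M3=-207/43
back: M2=-42/5−4/15·-207/43=-306/43
back: M1=39/2−1/4·-306/43=915/43
M: M0=0, M1=915/43, M2=-306/43, M3=-207/43, M4=0
seg 0: a=3, c=M0/2=0, d=(M1−M0)/(6·1)=305/86, b=Δ0−h0·(2M0+M1)/6=-993/86
seg 1: a=-5, c=M1/2=915/86, d=(M2−M1)/(6·1)=-407/86, b=Δ1−h1·(2M1+M2)/6=-39/43
seg 2: a=0, c=M2/2=-153/43, d=(M3−M2)/(6·1)=33/86, b=Δ2−h2·(2M2+M3)/6=531/86
seg 3: a=3, c=M3/2=-207/86, d=(M4−M3)/(6·2)=69/172, b=Δ3−h3·(2M3+M4)/6=9/43
t_q=7/2 → seg 3, τ=1/2; S=3+9/43·τ+-207/86·τ²+69/172·τ³=3513/1376

  seg 0: a=3 b=-993/86 c=0 d=305/86
  seg 1: a=-5 b=-39/43 c=915/86 d=-407/86
  seg 2: a=0 b=531/86 c=-153/43 d=33/86
  seg 3: a=3 b=9/43 c=-207/86 d=69/172
S(7/2) = 3513/1376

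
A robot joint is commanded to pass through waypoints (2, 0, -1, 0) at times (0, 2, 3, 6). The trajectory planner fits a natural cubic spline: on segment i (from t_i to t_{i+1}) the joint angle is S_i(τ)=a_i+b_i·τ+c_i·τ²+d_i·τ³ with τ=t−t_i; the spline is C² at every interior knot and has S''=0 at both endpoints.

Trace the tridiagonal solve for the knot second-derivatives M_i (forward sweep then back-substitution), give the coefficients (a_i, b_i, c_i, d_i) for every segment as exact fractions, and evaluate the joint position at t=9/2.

Δ: Δ0=-1, Δ1=-1, Δ2=1/3
row 1: diag=6, rhs=0; c'=1/6, d'=0
row 2: denom=8−1·1/6=47/6; d'=(8−1·0)/(47/6)=48/47
back: M2=48/47
back: M1=0−1/6·48/47=-8/47
M: M0=0, M1=-8/47, M2=48/47, M3=0
seg 0: a=2, c=M0/2=0, d=(M1−M0)/(6·2)=-2/141, b=Δ0−h0·(2M0+M1)/6=-133/141
seg 1: a=0, c=M1/2=-4/47, d=(M2−M1)/(6·1)=28/141, b=Δ1−h1·(2M1+M2)/6=-157/141
seg 2: a=-1, c=M2/2=24/47, d=(M3−M2)/(6·3)=-8/141, b=Δ2−h2·(2M2+M3)/6=-97/141
t_q=9/2 → seg 2, τ=3/2; S=-1+-97/141·τ+24/47·τ²+-8/141·τ³=-101/94

  seg 0: a=2 b=-133/141 c=0 d=-2/141
  seg 1: a=0 b=-157/141 c=-4/47 d=28/141
  seg 2: a=-1 b=-97/141 c=24/47 d=-8/141
S(9/2) = -101/94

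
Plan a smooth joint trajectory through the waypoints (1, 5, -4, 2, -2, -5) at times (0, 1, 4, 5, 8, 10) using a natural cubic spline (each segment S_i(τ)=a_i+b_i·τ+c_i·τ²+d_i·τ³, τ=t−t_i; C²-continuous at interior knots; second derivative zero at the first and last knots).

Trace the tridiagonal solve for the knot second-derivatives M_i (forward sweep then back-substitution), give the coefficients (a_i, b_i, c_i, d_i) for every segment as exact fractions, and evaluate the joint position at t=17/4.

  seg 0: a=1 b=42683/7650 c=0 d=-12083/7650
  seg 1: a=5 b=3217/3825 c=-12083/2550 d=79363/68850
  seg 2: a=-4 b=27029/7650 c=21557/3825 d=-8081/2550
  seg 3: a=2 b=1192/225 c=-5923/1530 d=38117/68850
  seg 4: a=-2 b=-22811/7650 c=1417/1275 d=-1417/7650
S(17/4) = -459241/163200

Δ: Δ0=4, Δ1=-3, Δ2=6, Δ3=-4/3, Δ4=-3/2
row 1: diag=8, rhs=-42; c'=3/8, d'=-21/4
row 2: denom=8−3·3/8=55/8; d'=(54−3·-21/4)/(55/8)=558/55
row 3: denom=8−1·8/55=432/55; d'=(-44−1·558/55)/(432/55)=-1489/216
row 4: denom=10−3·55/144=425/48; d'=(-1−3·-1489/216)/(425/48)=2834/1275
back: M4=2834/1275
back: M3=-1489/216−55/144·2834/1275=-5923/765
back: M2=558/55−8/55·-5923/765=43114/3825
back: M1=-21/4−3/8·43114/3825=-12083/1275
M: M0=0, M1=-12083/1275, M2=43114/3825, M3=-5923/765, M4=2834/1275, M5=0
seg 0: a=1, c=M0/2=0, d=(M1−M0)/(6·1)=-12083/7650, b=Δ0−h0·(2M0+M1)/6=42683/7650
seg 1: a=5, c=M1/2=-12083/2550, d=(M2−M1)/(6·3)=79363/68850, b=Δ1−h1·(2M1+M2)/6=3217/3825
seg 2: a=-4, c=M2/2=21557/3825, d=(M3−M2)/(6·1)=-8081/2550, b=Δ2−h2·(2M2+M3)/6=27029/7650
seg 3: a=2, c=M3/2=-5923/1530, d=(M4−M3)/(6·3)=38117/68850, b=Δ3−h3·(2M3+M4)/6=1192/225
seg 4: a=-2, c=M4/2=1417/1275, d=(M5−M4)/(6·2)=-1417/7650, b=Δ4−h4·(2M4+M5)/6=-22811/7650
t_q=17/4 → seg 2, τ=1/4; S=-4+27029/7650·τ+21557/3825·τ²+-8081/2550·τ³=-459241/163200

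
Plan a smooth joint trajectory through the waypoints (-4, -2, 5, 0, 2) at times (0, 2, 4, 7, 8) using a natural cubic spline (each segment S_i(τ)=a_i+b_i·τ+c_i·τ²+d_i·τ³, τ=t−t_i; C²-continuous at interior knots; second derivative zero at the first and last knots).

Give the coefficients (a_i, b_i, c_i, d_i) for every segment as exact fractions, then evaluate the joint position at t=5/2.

  seg 0: a=-4 b=-85/1608 c=0 d=1693/6432
  seg 1: a=-2 b=2497/804 c=1693/1072 d=-4445/6432
  seg 2: a=5 b=1817/1608 c=-172/67 d=2629/4824
  seg 3: a=0 b=355/804 c=1253/536 d=-1253/1608
S(5/2) = -2379/17152

Δ: Δ0=1, Δ1=7/2, Δ2=-5/3, Δ3=2
row 1: diag=8, rhs=15; c'=1/4, d'=15/8
row 2: denom=10−2·1/4=19/2; d'=(-31−2·15/8)/(19/2)=-139/38
row 3: denom=8−3·6/19=134/19; d'=(22−3·-139/38)/(134/19)=1253/268
back: M3=1253/268
back: M2=-139/38−6/19·1253/268=-344/67
back: M1=15/8−1/4·-344/67=1693/536
M: M0=0, M1=1693/536, M2=-344/67, M3=1253/268, M4=0
seg 0: a=-4, c=M0/2=0, d=(M1−M0)/(6·2)=1693/6432, b=Δ0−h0·(2M0+M1)/6=-85/1608
seg 1: a=-2, c=M1/2=1693/1072, d=(M2−M1)/(6·2)=-4445/6432, b=Δ1−h1·(2M1+M2)/6=2497/804
seg 2: a=5, c=M2/2=-172/67, d=(M3−M2)/(6·3)=2629/4824, b=Δ2−h2·(2M2+M3)/6=1817/1608
seg 3: a=0, c=M3/2=1253/536, d=(M4−M3)/(6·1)=-1253/1608, b=Δ3−h3·(2M3+M4)/6=355/804
t_q=5/2 → seg 1, τ=1/2; S=-2+2497/804·τ+1693/1072·τ²+-4445/6432·τ³=-2379/17152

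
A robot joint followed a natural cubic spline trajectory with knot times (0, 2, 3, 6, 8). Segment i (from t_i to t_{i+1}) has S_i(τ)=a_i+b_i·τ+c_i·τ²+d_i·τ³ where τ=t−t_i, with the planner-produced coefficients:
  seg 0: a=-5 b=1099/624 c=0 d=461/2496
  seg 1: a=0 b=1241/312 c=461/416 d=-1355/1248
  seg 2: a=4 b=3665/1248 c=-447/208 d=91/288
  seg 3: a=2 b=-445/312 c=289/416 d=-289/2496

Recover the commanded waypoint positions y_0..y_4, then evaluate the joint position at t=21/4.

y_0=-5 y_1=0 y_2=4 y_3=2 y_4=1
S(21/4) = 88583/26624

y_0 = S_0(0) = a_0 = -5
y_1 = S_1(0) = a_1 = 0
y_2 = S_2(0) = a_2 = 4
y_3 = S_3(0) = a_3 = 2
y_4 = S_3(2) = 1
t_q=21/4 is in segment 2 (τ=9/4); S_2(τ)=88583/26624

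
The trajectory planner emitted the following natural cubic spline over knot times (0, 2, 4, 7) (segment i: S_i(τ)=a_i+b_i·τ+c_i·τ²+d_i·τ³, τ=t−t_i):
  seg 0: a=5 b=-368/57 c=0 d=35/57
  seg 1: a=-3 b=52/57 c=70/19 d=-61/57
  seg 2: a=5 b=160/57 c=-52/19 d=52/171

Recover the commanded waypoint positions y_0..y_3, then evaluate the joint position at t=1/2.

y_0=5 y_1=-3 y_2=5 y_3=-3
S(1/2) = 281/152

y_0 = S_0(0) = a_0 = 5
y_1 = S_1(0) = a_1 = -3
y_2 = S_2(0) = a_2 = 5
y_3 = S_2(3) = -3
t_q=1/2 is in segment 0 (τ=1/2); S_0(τ)=281/152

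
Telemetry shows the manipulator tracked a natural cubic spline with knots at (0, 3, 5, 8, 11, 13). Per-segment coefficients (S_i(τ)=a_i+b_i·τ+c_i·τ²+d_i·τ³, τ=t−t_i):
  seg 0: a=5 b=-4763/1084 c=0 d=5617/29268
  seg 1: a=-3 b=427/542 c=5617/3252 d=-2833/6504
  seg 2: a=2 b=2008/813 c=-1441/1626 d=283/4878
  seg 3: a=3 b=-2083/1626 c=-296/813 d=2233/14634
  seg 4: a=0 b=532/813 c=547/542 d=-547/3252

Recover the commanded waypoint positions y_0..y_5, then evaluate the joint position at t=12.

y_0 = S_0(0) = a_0 = 5
y_1 = S_1(0) = a_1 = -3
y_2 = S_2(0) = a_2 = 2
y_3 = S_3(0) = a_3 = 3
y_4 = S_4(0) = a_4 = 0
y_5 = S_4(2) = 4
t_q=12 is in segment 4 (τ=1); S_4(τ)=1621/1084

y_0=5 y_1=-3 y_2=2 y_3=3 y_4=0 y_5=4
S(12) = 1621/1084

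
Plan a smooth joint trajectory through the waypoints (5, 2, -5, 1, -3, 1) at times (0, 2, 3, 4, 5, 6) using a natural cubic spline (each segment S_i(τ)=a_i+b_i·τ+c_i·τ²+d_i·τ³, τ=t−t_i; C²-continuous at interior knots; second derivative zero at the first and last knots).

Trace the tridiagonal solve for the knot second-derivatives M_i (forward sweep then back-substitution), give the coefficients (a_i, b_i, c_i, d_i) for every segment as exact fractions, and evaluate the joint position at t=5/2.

  seg 0: a=5 b=1241/642 c=0 d=-551/642
  seg 1: a=2 b=-5371/642 c=-551/107 d=4183/642
  seg 2: a=-5 b=283/321 c=3081/214 d=-5957/642
  seg 3: a=1 b=1181/642 c=-1438/107 d=4879/642
  seg 4: a=-3 b=-719/321 c=2003/214 d=-2003/642
S(5/2) = -4547/1712

Δ: Δ0=-3/2, Δ1=-7, Δ2=6, Δ3=-4, Δ4=4
row 1: diag=6, rhs=-33; c'=1/6, d'=-11/2
row 2: denom=4−1·1/6=23/6; d'=(78−1·-11/2)/(23/6)=501/23
row 3: denom=4−1·6/23=86/23; d'=(-60−1·501/23)/(86/23)=-1881/86
row 4: denom=4−1·23/86=321/86; d'=(48−1·-1881/86)/(321/86)=2003/107
back: M4=2003/107
back: M3=-1881/86−23/86·2003/107=-2876/107
back: M2=501/23−6/23·-2876/107=3081/107
back: M1=-11/2−1/6·3081/107=-1102/107
M: M0=0, M1=-1102/107, M2=3081/107, M3=-2876/107, M4=2003/107, M5=0
seg 0: a=5, c=M0/2=0, d=(M1−M0)/(6·2)=-551/642, b=Δ0−h0·(2M0+M1)/6=1241/642
seg 1: a=2, c=M1/2=-551/107, d=(M2−M1)/(6·1)=4183/642, b=Δ1−h1·(2M1+M2)/6=-5371/642
seg 2: a=-5, c=M2/2=3081/214, d=(M3−M2)/(6·1)=-5957/642, b=Δ2−h2·(2M2+M3)/6=283/321
seg 3: a=1, c=M3/2=-1438/107, d=(M4−M3)/(6·1)=4879/642, b=Δ3−h3·(2M3+M4)/6=1181/642
seg 4: a=-3, c=M4/2=2003/214, d=(M5−M4)/(6·1)=-2003/642, b=Δ4−h4·(2M4+M5)/6=-719/321
t_q=5/2 → seg 1, τ=1/2; S=2+-5371/642·τ+-551/107·τ²+4183/642·τ³=-4547/1712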